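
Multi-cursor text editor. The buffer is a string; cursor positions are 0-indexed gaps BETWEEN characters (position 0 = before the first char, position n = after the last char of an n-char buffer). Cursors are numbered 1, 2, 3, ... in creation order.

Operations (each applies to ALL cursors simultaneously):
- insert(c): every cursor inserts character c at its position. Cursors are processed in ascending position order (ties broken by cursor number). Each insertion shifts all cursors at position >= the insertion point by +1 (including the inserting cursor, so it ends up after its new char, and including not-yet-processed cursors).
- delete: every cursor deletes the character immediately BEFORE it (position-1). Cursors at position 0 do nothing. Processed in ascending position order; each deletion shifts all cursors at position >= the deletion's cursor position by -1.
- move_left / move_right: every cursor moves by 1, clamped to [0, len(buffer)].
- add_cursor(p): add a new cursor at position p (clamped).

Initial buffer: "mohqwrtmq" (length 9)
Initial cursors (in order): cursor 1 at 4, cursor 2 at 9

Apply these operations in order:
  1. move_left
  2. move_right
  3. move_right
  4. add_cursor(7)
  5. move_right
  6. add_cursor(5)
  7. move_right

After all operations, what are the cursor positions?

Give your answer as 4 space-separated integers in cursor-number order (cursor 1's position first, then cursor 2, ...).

After op 1 (move_left): buffer="mohqwrtmq" (len 9), cursors c1@3 c2@8, authorship .........
After op 2 (move_right): buffer="mohqwrtmq" (len 9), cursors c1@4 c2@9, authorship .........
After op 3 (move_right): buffer="mohqwrtmq" (len 9), cursors c1@5 c2@9, authorship .........
After op 4 (add_cursor(7)): buffer="mohqwrtmq" (len 9), cursors c1@5 c3@7 c2@9, authorship .........
After op 5 (move_right): buffer="mohqwrtmq" (len 9), cursors c1@6 c3@8 c2@9, authorship .........
After op 6 (add_cursor(5)): buffer="mohqwrtmq" (len 9), cursors c4@5 c1@6 c3@8 c2@9, authorship .........
After op 7 (move_right): buffer="mohqwrtmq" (len 9), cursors c4@6 c1@7 c2@9 c3@9, authorship .........

Answer: 7 9 9 6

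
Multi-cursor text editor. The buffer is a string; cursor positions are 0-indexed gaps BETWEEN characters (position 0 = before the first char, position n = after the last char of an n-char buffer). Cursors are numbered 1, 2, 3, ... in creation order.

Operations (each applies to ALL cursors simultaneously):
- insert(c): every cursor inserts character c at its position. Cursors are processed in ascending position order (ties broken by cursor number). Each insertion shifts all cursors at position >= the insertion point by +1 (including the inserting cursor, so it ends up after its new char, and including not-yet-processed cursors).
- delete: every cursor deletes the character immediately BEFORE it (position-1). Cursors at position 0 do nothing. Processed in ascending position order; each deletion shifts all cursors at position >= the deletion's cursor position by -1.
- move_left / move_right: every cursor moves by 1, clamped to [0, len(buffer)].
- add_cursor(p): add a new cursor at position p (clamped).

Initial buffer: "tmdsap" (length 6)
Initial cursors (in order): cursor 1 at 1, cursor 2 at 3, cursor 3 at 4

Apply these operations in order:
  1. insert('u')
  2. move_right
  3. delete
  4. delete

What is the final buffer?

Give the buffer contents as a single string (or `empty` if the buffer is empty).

Answer: tdp

Derivation:
After op 1 (insert('u')): buffer="tumdusuap" (len 9), cursors c1@2 c2@5 c3@7, authorship .1..2.3..
After op 2 (move_right): buffer="tumdusuap" (len 9), cursors c1@3 c2@6 c3@8, authorship .1..2.3..
After op 3 (delete): buffer="tuduup" (len 6), cursors c1@2 c2@4 c3@5, authorship .1.23.
After op 4 (delete): buffer="tdp" (len 3), cursors c1@1 c2@2 c3@2, authorship ...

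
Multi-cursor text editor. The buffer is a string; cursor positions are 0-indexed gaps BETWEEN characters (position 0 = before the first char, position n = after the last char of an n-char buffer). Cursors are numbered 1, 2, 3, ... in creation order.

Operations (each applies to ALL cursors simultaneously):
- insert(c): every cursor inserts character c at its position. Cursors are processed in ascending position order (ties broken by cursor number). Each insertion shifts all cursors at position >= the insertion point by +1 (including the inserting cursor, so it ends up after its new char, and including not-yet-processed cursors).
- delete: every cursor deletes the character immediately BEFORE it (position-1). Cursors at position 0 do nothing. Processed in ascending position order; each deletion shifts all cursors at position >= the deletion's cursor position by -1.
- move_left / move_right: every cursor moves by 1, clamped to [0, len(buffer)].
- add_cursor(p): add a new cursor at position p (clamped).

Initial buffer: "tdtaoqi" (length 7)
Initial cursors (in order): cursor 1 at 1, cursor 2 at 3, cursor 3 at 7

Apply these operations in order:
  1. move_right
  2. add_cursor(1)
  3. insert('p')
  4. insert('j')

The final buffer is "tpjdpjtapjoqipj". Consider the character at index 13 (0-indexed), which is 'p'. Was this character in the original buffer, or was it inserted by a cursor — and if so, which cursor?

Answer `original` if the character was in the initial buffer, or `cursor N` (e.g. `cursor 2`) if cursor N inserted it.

After op 1 (move_right): buffer="tdtaoqi" (len 7), cursors c1@2 c2@4 c3@7, authorship .......
After op 2 (add_cursor(1)): buffer="tdtaoqi" (len 7), cursors c4@1 c1@2 c2@4 c3@7, authorship .......
After op 3 (insert('p')): buffer="tpdptapoqip" (len 11), cursors c4@2 c1@4 c2@7 c3@11, authorship .4.1..2...3
After op 4 (insert('j')): buffer="tpjdpjtapjoqipj" (len 15), cursors c4@3 c1@6 c2@10 c3@15, authorship .44.11..22...33
Authorship (.=original, N=cursor N): . 4 4 . 1 1 . . 2 2 . . . 3 3
Index 13: author = 3

Answer: cursor 3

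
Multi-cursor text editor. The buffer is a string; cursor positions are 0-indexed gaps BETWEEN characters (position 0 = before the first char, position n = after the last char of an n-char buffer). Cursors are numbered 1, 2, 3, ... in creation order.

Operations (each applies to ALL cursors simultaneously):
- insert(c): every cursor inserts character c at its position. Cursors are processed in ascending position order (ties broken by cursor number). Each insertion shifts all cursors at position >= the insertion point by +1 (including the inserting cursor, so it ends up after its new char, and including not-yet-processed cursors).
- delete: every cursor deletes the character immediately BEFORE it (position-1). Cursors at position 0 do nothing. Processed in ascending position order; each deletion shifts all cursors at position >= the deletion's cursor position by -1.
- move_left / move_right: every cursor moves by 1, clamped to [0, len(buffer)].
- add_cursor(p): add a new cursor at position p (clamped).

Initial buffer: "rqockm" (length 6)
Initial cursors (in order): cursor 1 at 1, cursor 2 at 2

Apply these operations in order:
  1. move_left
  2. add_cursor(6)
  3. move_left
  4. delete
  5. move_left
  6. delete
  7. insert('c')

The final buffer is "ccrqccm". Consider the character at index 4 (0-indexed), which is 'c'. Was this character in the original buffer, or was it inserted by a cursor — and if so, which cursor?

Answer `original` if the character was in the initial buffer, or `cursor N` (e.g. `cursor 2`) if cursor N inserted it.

Answer: cursor 3

Derivation:
After op 1 (move_left): buffer="rqockm" (len 6), cursors c1@0 c2@1, authorship ......
After op 2 (add_cursor(6)): buffer="rqockm" (len 6), cursors c1@0 c2@1 c3@6, authorship ......
After op 3 (move_left): buffer="rqockm" (len 6), cursors c1@0 c2@0 c3@5, authorship ......
After op 4 (delete): buffer="rqocm" (len 5), cursors c1@0 c2@0 c3@4, authorship .....
After op 5 (move_left): buffer="rqocm" (len 5), cursors c1@0 c2@0 c3@3, authorship .....
After op 6 (delete): buffer="rqcm" (len 4), cursors c1@0 c2@0 c3@2, authorship ....
After op 7 (insert('c')): buffer="ccrqccm" (len 7), cursors c1@2 c2@2 c3@5, authorship 12..3..
Authorship (.=original, N=cursor N): 1 2 . . 3 . .
Index 4: author = 3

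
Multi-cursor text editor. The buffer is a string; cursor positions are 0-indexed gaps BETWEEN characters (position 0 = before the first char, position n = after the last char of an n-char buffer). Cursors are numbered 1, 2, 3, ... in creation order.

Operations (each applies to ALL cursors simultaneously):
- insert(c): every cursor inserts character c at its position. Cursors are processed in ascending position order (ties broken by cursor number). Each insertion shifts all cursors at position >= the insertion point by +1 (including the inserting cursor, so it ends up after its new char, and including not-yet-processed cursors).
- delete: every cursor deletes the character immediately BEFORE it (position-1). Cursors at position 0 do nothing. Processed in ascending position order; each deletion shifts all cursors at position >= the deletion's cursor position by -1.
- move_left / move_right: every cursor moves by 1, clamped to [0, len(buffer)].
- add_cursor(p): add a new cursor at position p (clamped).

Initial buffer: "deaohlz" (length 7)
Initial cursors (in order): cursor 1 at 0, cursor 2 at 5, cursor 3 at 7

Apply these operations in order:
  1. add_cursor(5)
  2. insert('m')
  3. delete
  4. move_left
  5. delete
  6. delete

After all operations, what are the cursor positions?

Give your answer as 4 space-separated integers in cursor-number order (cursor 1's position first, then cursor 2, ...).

Answer: 0 0 0 0

Derivation:
After op 1 (add_cursor(5)): buffer="deaohlz" (len 7), cursors c1@0 c2@5 c4@5 c3@7, authorship .......
After op 2 (insert('m')): buffer="mdeaohmmlzm" (len 11), cursors c1@1 c2@8 c4@8 c3@11, authorship 1.....24..3
After op 3 (delete): buffer="deaohlz" (len 7), cursors c1@0 c2@5 c4@5 c3@7, authorship .......
After op 4 (move_left): buffer="deaohlz" (len 7), cursors c1@0 c2@4 c4@4 c3@6, authorship .......
After op 5 (delete): buffer="dehz" (len 4), cursors c1@0 c2@2 c4@2 c3@3, authorship ....
After op 6 (delete): buffer="z" (len 1), cursors c1@0 c2@0 c3@0 c4@0, authorship .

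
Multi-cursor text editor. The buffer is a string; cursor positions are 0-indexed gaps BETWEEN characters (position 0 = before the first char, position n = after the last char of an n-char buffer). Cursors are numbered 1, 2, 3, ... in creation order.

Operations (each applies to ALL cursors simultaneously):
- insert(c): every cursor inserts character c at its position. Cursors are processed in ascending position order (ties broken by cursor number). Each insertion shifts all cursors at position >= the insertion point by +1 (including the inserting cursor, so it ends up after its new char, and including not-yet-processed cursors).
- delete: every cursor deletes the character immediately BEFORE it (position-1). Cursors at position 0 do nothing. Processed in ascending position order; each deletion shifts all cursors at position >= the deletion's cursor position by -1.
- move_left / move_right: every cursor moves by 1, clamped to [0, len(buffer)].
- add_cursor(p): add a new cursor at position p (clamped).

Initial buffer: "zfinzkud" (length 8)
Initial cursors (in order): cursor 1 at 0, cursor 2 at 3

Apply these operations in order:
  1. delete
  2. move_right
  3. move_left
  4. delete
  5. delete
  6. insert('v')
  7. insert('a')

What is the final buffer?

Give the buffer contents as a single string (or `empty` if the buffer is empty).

Answer: vvaanzkud

Derivation:
After op 1 (delete): buffer="zfnzkud" (len 7), cursors c1@0 c2@2, authorship .......
After op 2 (move_right): buffer="zfnzkud" (len 7), cursors c1@1 c2@3, authorship .......
After op 3 (move_left): buffer="zfnzkud" (len 7), cursors c1@0 c2@2, authorship .......
After op 4 (delete): buffer="znzkud" (len 6), cursors c1@0 c2@1, authorship ......
After op 5 (delete): buffer="nzkud" (len 5), cursors c1@0 c2@0, authorship .....
After op 6 (insert('v')): buffer="vvnzkud" (len 7), cursors c1@2 c2@2, authorship 12.....
After op 7 (insert('a')): buffer="vvaanzkud" (len 9), cursors c1@4 c2@4, authorship 1212.....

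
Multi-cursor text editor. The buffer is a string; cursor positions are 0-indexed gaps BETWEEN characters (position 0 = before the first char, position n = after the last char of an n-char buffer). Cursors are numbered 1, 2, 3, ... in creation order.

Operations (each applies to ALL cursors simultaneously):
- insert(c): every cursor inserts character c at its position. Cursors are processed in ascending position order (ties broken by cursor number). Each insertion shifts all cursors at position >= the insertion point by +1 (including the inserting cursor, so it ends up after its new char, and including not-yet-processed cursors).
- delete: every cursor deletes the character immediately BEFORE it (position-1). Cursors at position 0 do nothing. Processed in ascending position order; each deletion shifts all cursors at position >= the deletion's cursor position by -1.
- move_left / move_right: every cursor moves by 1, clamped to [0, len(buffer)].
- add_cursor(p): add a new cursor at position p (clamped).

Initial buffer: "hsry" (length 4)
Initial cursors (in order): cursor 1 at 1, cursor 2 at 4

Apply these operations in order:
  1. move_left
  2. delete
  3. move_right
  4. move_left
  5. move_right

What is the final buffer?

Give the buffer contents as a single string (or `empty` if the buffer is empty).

After op 1 (move_left): buffer="hsry" (len 4), cursors c1@0 c2@3, authorship ....
After op 2 (delete): buffer="hsy" (len 3), cursors c1@0 c2@2, authorship ...
After op 3 (move_right): buffer="hsy" (len 3), cursors c1@1 c2@3, authorship ...
After op 4 (move_left): buffer="hsy" (len 3), cursors c1@0 c2@2, authorship ...
After op 5 (move_right): buffer="hsy" (len 3), cursors c1@1 c2@3, authorship ...

Answer: hsy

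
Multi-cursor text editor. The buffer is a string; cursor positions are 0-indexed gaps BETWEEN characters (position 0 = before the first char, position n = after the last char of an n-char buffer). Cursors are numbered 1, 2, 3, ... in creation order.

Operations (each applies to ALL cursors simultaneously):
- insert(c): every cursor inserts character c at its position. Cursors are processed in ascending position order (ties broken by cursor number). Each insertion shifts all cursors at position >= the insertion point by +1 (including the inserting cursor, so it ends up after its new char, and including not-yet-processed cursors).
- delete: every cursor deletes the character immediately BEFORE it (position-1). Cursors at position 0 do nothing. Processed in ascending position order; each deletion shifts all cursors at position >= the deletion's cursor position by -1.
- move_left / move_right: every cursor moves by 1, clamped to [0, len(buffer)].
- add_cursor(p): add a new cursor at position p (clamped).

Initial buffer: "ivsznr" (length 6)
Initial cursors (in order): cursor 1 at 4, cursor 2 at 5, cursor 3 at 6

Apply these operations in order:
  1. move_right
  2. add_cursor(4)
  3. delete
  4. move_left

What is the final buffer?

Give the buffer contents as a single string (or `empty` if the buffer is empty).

After op 1 (move_right): buffer="ivsznr" (len 6), cursors c1@5 c2@6 c3@6, authorship ......
After op 2 (add_cursor(4)): buffer="ivsznr" (len 6), cursors c4@4 c1@5 c2@6 c3@6, authorship ......
After op 3 (delete): buffer="iv" (len 2), cursors c1@2 c2@2 c3@2 c4@2, authorship ..
After op 4 (move_left): buffer="iv" (len 2), cursors c1@1 c2@1 c3@1 c4@1, authorship ..

Answer: iv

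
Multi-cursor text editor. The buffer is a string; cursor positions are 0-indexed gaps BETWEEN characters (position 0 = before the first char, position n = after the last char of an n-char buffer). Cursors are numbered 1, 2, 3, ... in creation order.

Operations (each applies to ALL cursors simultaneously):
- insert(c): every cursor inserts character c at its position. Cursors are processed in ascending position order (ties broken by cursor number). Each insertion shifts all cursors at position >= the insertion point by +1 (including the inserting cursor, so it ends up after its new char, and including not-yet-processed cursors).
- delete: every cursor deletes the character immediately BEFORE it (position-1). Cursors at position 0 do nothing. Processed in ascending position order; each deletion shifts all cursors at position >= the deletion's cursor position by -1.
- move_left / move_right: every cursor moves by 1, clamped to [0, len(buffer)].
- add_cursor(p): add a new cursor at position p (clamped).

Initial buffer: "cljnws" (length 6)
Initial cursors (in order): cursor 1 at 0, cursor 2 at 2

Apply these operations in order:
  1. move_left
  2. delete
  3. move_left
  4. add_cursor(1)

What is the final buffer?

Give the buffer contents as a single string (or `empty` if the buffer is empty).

After op 1 (move_left): buffer="cljnws" (len 6), cursors c1@0 c2@1, authorship ......
After op 2 (delete): buffer="ljnws" (len 5), cursors c1@0 c2@0, authorship .....
After op 3 (move_left): buffer="ljnws" (len 5), cursors c1@0 c2@0, authorship .....
After op 4 (add_cursor(1)): buffer="ljnws" (len 5), cursors c1@0 c2@0 c3@1, authorship .....

Answer: ljnws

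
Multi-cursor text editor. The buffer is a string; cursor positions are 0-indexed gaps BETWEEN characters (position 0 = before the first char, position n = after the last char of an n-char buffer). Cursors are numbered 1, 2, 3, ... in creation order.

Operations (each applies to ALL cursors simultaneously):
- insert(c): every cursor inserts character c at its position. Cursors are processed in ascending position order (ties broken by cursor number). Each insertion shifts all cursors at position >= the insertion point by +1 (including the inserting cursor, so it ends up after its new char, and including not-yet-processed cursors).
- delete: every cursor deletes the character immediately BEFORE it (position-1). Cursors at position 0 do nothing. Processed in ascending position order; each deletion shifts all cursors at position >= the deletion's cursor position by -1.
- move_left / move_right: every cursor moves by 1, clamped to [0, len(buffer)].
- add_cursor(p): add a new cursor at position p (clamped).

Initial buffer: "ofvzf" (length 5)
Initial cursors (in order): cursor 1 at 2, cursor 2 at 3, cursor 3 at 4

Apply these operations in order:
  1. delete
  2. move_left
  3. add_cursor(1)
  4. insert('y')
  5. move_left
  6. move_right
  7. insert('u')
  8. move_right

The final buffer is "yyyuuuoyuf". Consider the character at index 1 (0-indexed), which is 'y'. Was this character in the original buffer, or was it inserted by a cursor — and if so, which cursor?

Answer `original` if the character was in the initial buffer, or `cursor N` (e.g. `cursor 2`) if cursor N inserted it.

After op 1 (delete): buffer="of" (len 2), cursors c1@1 c2@1 c3@1, authorship ..
After op 2 (move_left): buffer="of" (len 2), cursors c1@0 c2@0 c3@0, authorship ..
After op 3 (add_cursor(1)): buffer="of" (len 2), cursors c1@0 c2@0 c3@0 c4@1, authorship ..
After op 4 (insert('y')): buffer="yyyoyf" (len 6), cursors c1@3 c2@3 c3@3 c4@5, authorship 123.4.
After op 5 (move_left): buffer="yyyoyf" (len 6), cursors c1@2 c2@2 c3@2 c4@4, authorship 123.4.
After op 6 (move_right): buffer="yyyoyf" (len 6), cursors c1@3 c2@3 c3@3 c4@5, authorship 123.4.
After op 7 (insert('u')): buffer="yyyuuuoyuf" (len 10), cursors c1@6 c2@6 c3@6 c4@9, authorship 123123.44.
After op 8 (move_right): buffer="yyyuuuoyuf" (len 10), cursors c1@7 c2@7 c3@7 c4@10, authorship 123123.44.
Authorship (.=original, N=cursor N): 1 2 3 1 2 3 . 4 4 .
Index 1: author = 2

Answer: cursor 2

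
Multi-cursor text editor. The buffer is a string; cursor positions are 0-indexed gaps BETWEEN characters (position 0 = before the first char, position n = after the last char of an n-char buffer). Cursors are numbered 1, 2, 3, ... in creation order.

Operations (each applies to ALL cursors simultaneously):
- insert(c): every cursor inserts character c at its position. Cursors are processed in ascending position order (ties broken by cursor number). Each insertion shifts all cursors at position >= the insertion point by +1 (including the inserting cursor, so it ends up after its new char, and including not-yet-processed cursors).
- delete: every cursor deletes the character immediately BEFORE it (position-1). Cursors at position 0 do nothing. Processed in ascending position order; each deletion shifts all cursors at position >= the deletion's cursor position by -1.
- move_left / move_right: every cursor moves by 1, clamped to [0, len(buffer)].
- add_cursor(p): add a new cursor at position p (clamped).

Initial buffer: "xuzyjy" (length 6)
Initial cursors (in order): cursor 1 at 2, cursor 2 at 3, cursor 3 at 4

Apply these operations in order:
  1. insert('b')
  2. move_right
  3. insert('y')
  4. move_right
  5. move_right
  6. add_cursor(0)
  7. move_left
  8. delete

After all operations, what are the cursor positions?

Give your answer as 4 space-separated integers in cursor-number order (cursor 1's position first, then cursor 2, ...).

Answer: 5 7 8 0

Derivation:
After op 1 (insert('b')): buffer="xubzbybjy" (len 9), cursors c1@3 c2@5 c3@7, authorship ..1.2.3..
After op 2 (move_right): buffer="xubzbybjy" (len 9), cursors c1@4 c2@6 c3@8, authorship ..1.2.3..
After op 3 (insert('y')): buffer="xubzybyybjyy" (len 12), cursors c1@5 c2@8 c3@11, authorship ..1.12.23.3.
After op 4 (move_right): buffer="xubzybyybjyy" (len 12), cursors c1@6 c2@9 c3@12, authorship ..1.12.23.3.
After op 5 (move_right): buffer="xubzybyybjyy" (len 12), cursors c1@7 c2@10 c3@12, authorship ..1.12.23.3.
After op 6 (add_cursor(0)): buffer="xubzybyybjyy" (len 12), cursors c4@0 c1@7 c2@10 c3@12, authorship ..1.12.23.3.
After op 7 (move_left): buffer="xubzybyybjyy" (len 12), cursors c4@0 c1@6 c2@9 c3@11, authorship ..1.12.23.3.
After op 8 (delete): buffer="xubzyyyjy" (len 9), cursors c4@0 c1@5 c2@7 c3@8, authorship ..1.1.2..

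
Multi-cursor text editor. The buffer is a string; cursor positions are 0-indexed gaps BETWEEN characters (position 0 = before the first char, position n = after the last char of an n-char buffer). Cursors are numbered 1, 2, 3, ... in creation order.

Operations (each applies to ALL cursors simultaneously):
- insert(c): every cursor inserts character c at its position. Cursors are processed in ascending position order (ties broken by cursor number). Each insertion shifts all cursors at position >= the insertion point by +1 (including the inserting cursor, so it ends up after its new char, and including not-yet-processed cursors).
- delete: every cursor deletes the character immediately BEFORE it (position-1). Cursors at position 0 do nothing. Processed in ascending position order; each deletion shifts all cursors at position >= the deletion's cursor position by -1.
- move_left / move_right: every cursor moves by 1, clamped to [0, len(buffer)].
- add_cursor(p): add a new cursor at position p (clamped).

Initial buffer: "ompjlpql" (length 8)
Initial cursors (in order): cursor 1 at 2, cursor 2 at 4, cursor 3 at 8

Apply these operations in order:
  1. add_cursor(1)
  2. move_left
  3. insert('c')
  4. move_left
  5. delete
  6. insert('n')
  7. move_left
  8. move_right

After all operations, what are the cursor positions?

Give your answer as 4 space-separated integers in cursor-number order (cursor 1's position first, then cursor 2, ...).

After op 1 (add_cursor(1)): buffer="ompjlpql" (len 8), cursors c4@1 c1@2 c2@4 c3@8, authorship ........
After op 2 (move_left): buffer="ompjlpql" (len 8), cursors c4@0 c1@1 c2@3 c3@7, authorship ........
After op 3 (insert('c')): buffer="cocmpcjlpqcl" (len 12), cursors c4@1 c1@3 c2@6 c3@11, authorship 4.1..2....3.
After op 4 (move_left): buffer="cocmpcjlpqcl" (len 12), cursors c4@0 c1@2 c2@5 c3@10, authorship 4.1..2....3.
After op 5 (delete): buffer="ccmcjlpcl" (len 9), cursors c4@0 c1@1 c2@3 c3@7, authorship 41.2...3.
After op 6 (insert('n')): buffer="ncncmncjlpncl" (len 13), cursors c4@1 c1@3 c2@6 c3@11, authorship 4411.22...33.
After op 7 (move_left): buffer="ncncmncjlpncl" (len 13), cursors c4@0 c1@2 c2@5 c3@10, authorship 4411.22...33.
After op 8 (move_right): buffer="ncncmncjlpncl" (len 13), cursors c4@1 c1@3 c2@6 c3@11, authorship 4411.22...33.

Answer: 3 6 11 1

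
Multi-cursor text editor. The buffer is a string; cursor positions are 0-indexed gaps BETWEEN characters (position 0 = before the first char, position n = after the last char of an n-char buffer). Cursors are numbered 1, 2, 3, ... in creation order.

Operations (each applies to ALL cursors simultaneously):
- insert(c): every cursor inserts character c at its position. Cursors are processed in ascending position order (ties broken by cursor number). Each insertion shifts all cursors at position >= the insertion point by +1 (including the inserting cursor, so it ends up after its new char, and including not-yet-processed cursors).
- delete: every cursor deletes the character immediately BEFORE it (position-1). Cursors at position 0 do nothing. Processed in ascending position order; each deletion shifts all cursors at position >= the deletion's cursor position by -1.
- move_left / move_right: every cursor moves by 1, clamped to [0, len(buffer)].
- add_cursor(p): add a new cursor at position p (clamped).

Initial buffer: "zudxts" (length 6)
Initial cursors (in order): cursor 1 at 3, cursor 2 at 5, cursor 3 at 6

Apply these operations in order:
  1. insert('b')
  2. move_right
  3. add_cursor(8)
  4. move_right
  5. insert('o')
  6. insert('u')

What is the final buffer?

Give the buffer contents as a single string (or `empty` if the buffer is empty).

Answer: zudbxtoubsbooouuu

Derivation:
After op 1 (insert('b')): buffer="zudbxtbsb" (len 9), cursors c1@4 c2@7 c3@9, authorship ...1..2.3
After op 2 (move_right): buffer="zudbxtbsb" (len 9), cursors c1@5 c2@8 c3@9, authorship ...1..2.3
After op 3 (add_cursor(8)): buffer="zudbxtbsb" (len 9), cursors c1@5 c2@8 c4@8 c3@9, authorship ...1..2.3
After op 4 (move_right): buffer="zudbxtbsb" (len 9), cursors c1@6 c2@9 c3@9 c4@9, authorship ...1..2.3
After op 5 (insert('o')): buffer="zudbxtobsbooo" (len 13), cursors c1@7 c2@13 c3@13 c4@13, authorship ...1..12.3234
After op 6 (insert('u')): buffer="zudbxtoubsbooouuu" (len 17), cursors c1@8 c2@17 c3@17 c4@17, authorship ...1..112.3234234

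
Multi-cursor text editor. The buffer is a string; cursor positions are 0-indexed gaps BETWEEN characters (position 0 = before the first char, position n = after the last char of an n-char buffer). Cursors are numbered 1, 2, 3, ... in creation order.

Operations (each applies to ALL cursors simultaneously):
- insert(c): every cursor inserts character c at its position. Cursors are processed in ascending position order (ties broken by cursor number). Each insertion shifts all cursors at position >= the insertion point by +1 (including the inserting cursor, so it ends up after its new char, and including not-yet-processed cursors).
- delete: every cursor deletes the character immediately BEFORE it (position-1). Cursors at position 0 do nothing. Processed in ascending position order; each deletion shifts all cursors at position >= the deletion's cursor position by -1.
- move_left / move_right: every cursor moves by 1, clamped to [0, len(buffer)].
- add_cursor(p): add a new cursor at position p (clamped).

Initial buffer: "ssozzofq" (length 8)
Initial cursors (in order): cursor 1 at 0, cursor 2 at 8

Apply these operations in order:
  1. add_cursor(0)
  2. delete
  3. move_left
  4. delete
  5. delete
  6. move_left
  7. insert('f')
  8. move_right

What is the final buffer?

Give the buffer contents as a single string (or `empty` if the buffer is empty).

After op 1 (add_cursor(0)): buffer="ssozzofq" (len 8), cursors c1@0 c3@0 c2@8, authorship ........
After op 2 (delete): buffer="ssozzof" (len 7), cursors c1@0 c3@0 c2@7, authorship .......
After op 3 (move_left): buffer="ssozzof" (len 7), cursors c1@0 c3@0 c2@6, authorship .......
After op 4 (delete): buffer="ssozzf" (len 6), cursors c1@0 c3@0 c2@5, authorship ......
After op 5 (delete): buffer="ssozf" (len 5), cursors c1@0 c3@0 c2@4, authorship .....
After op 6 (move_left): buffer="ssozf" (len 5), cursors c1@0 c3@0 c2@3, authorship .....
After op 7 (insert('f')): buffer="ffssofzf" (len 8), cursors c1@2 c3@2 c2@6, authorship 13...2..
After op 8 (move_right): buffer="ffssofzf" (len 8), cursors c1@3 c3@3 c2@7, authorship 13...2..

Answer: ffssofzf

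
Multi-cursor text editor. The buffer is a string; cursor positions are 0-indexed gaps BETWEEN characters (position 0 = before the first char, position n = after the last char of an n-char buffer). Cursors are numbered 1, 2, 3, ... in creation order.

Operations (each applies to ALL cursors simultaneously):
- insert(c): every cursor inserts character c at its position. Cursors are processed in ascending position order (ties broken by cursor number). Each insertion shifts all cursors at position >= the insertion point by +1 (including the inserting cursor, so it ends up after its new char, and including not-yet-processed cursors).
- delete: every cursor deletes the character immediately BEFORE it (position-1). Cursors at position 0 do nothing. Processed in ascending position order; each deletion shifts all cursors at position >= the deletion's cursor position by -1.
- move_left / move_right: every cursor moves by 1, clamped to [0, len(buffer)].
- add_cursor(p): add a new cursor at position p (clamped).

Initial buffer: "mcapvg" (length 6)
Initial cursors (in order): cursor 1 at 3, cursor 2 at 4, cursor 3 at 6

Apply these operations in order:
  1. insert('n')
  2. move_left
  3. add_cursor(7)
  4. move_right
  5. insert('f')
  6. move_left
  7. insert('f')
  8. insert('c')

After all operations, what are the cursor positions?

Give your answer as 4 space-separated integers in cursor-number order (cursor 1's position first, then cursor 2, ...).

Answer: 6 11 20 16

Derivation:
After op 1 (insert('n')): buffer="mcanpnvgn" (len 9), cursors c1@4 c2@6 c3@9, authorship ...1.2..3
After op 2 (move_left): buffer="mcanpnvgn" (len 9), cursors c1@3 c2@5 c3@8, authorship ...1.2..3
After op 3 (add_cursor(7)): buffer="mcanpnvgn" (len 9), cursors c1@3 c2@5 c4@7 c3@8, authorship ...1.2..3
After op 4 (move_right): buffer="mcanpnvgn" (len 9), cursors c1@4 c2@6 c4@8 c3@9, authorship ...1.2..3
After op 5 (insert('f')): buffer="mcanfpnfvgfnf" (len 13), cursors c1@5 c2@8 c4@11 c3@13, authorship ...11.22..433
After op 6 (move_left): buffer="mcanfpnfvgfnf" (len 13), cursors c1@4 c2@7 c4@10 c3@12, authorship ...11.22..433
After op 7 (insert('f')): buffer="mcanffpnffvgffnff" (len 17), cursors c1@5 c2@9 c4@13 c3@16, authorship ...111.222..44333
After op 8 (insert('c')): buffer="mcanfcfpnfcfvgfcfnfcf" (len 21), cursors c1@6 c2@11 c4@16 c3@20, authorship ...1111.2222..4443333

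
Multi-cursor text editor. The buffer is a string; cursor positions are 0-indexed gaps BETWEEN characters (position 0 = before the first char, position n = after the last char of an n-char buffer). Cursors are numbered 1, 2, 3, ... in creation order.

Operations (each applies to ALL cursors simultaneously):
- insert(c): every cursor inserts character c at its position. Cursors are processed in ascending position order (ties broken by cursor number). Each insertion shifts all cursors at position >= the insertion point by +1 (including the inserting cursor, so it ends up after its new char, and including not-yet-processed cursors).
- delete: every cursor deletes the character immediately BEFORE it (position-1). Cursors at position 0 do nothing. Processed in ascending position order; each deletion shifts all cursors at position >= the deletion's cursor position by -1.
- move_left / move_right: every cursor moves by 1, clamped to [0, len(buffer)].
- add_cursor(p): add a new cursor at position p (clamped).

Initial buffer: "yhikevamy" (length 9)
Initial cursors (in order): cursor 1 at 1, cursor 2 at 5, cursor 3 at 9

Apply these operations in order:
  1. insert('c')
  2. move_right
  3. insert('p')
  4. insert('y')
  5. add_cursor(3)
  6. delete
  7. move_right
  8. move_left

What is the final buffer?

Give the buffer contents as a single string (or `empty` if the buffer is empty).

Answer: ycpikecvpamycp

Derivation:
After op 1 (insert('c')): buffer="ychikecvamyc" (len 12), cursors c1@2 c2@7 c3@12, authorship .1....2....3
After op 2 (move_right): buffer="ychikecvamyc" (len 12), cursors c1@3 c2@8 c3@12, authorship .1....2....3
After op 3 (insert('p')): buffer="ychpikecvpamycp" (len 15), cursors c1@4 c2@10 c3@15, authorship .1.1...2.2...33
After op 4 (insert('y')): buffer="ychpyikecvpyamycpy" (len 18), cursors c1@5 c2@12 c3@18, authorship .1.11...2.22...333
After op 5 (add_cursor(3)): buffer="ychpyikecvpyamycpy" (len 18), cursors c4@3 c1@5 c2@12 c3@18, authorship .1.11...2.22...333
After op 6 (delete): buffer="ycpikecvpamycp" (len 14), cursors c4@2 c1@3 c2@9 c3@14, authorship .11...2.2...33
After op 7 (move_right): buffer="ycpikecvpamycp" (len 14), cursors c4@3 c1@4 c2@10 c3@14, authorship .11...2.2...33
After op 8 (move_left): buffer="ycpikecvpamycp" (len 14), cursors c4@2 c1@3 c2@9 c3@13, authorship .11...2.2...33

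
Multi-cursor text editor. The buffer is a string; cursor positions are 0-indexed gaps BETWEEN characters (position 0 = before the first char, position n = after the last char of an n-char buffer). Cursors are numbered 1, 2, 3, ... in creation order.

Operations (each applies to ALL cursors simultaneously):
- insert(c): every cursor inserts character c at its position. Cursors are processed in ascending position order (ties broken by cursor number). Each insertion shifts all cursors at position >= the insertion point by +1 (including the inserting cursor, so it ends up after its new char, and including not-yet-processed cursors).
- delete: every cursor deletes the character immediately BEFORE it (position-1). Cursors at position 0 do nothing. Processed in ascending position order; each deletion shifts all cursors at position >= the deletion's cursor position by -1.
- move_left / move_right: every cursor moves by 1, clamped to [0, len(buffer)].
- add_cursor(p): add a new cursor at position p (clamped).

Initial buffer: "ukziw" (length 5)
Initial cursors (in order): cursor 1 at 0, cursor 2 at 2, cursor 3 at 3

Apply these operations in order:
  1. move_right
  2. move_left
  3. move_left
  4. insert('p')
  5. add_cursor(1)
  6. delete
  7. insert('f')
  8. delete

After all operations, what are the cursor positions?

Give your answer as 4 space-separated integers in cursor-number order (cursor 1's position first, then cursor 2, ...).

Answer: 0 1 2 0

Derivation:
After op 1 (move_right): buffer="ukziw" (len 5), cursors c1@1 c2@3 c3@4, authorship .....
After op 2 (move_left): buffer="ukziw" (len 5), cursors c1@0 c2@2 c3@3, authorship .....
After op 3 (move_left): buffer="ukziw" (len 5), cursors c1@0 c2@1 c3@2, authorship .....
After op 4 (insert('p')): buffer="pupkpziw" (len 8), cursors c1@1 c2@3 c3@5, authorship 1.2.3...
After op 5 (add_cursor(1)): buffer="pupkpziw" (len 8), cursors c1@1 c4@1 c2@3 c3@5, authorship 1.2.3...
After op 6 (delete): buffer="ukziw" (len 5), cursors c1@0 c4@0 c2@1 c3@2, authorship .....
After op 7 (insert('f')): buffer="ffufkfziw" (len 9), cursors c1@2 c4@2 c2@4 c3@6, authorship 14.2.3...
After op 8 (delete): buffer="ukziw" (len 5), cursors c1@0 c4@0 c2@1 c3@2, authorship .....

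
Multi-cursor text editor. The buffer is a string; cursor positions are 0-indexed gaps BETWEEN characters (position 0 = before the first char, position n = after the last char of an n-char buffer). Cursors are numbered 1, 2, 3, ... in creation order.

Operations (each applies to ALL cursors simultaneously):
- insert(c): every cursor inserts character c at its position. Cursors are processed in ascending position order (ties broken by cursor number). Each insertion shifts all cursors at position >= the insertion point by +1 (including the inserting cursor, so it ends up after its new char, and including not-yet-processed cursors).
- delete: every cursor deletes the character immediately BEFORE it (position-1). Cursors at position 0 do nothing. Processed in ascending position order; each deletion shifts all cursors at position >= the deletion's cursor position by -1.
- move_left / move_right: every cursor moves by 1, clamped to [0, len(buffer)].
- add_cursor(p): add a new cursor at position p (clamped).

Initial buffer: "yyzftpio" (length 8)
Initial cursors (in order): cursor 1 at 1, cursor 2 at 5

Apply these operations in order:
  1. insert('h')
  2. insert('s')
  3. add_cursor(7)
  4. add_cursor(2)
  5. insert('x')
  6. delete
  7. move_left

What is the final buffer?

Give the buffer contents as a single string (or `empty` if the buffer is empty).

Answer: yhsyzfthspio

Derivation:
After op 1 (insert('h')): buffer="yhyzfthpio" (len 10), cursors c1@2 c2@7, authorship .1....2...
After op 2 (insert('s')): buffer="yhsyzfthspio" (len 12), cursors c1@3 c2@9, authorship .11....22...
After op 3 (add_cursor(7)): buffer="yhsyzfthspio" (len 12), cursors c1@3 c3@7 c2@9, authorship .11....22...
After op 4 (add_cursor(2)): buffer="yhsyzfthspio" (len 12), cursors c4@2 c1@3 c3@7 c2@9, authorship .11....22...
After op 5 (insert('x')): buffer="yhxsxyzftxhsxpio" (len 16), cursors c4@3 c1@5 c3@10 c2@13, authorship .1411....3222...
After op 6 (delete): buffer="yhsyzfthspio" (len 12), cursors c4@2 c1@3 c3@7 c2@9, authorship .11....22...
After op 7 (move_left): buffer="yhsyzfthspio" (len 12), cursors c4@1 c1@2 c3@6 c2@8, authorship .11....22...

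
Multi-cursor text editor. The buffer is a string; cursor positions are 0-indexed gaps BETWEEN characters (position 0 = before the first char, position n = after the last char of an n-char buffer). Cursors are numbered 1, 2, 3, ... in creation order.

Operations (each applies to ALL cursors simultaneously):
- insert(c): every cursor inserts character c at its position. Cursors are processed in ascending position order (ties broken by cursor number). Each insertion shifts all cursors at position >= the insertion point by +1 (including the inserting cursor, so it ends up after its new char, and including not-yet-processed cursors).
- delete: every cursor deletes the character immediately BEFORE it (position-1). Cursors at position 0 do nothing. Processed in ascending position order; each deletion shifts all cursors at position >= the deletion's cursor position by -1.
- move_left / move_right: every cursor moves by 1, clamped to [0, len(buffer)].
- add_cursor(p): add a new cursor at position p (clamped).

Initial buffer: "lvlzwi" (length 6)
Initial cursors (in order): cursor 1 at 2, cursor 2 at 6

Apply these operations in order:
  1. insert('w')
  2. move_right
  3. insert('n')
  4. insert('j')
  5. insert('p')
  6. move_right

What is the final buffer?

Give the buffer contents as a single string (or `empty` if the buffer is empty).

Answer: lvwlnjpzwiwnjp

Derivation:
After op 1 (insert('w')): buffer="lvwlzwiw" (len 8), cursors c1@3 c2@8, authorship ..1....2
After op 2 (move_right): buffer="lvwlzwiw" (len 8), cursors c1@4 c2@8, authorship ..1....2
After op 3 (insert('n')): buffer="lvwlnzwiwn" (len 10), cursors c1@5 c2@10, authorship ..1.1...22
After op 4 (insert('j')): buffer="lvwlnjzwiwnj" (len 12), cursors c1@6 c2@12, authorship ..1.11...222
After op 5 (insert('p')): buffer="lvwlnjpzwiwnjp" (len 14), cursors c1@7 c2@14, authorship ..1.111...2222
After op 6 (move_right): buffer="lvwlnjpzwiwnjp" (len 14), cursors c1@8 c2@14, authorship ..1.111...2222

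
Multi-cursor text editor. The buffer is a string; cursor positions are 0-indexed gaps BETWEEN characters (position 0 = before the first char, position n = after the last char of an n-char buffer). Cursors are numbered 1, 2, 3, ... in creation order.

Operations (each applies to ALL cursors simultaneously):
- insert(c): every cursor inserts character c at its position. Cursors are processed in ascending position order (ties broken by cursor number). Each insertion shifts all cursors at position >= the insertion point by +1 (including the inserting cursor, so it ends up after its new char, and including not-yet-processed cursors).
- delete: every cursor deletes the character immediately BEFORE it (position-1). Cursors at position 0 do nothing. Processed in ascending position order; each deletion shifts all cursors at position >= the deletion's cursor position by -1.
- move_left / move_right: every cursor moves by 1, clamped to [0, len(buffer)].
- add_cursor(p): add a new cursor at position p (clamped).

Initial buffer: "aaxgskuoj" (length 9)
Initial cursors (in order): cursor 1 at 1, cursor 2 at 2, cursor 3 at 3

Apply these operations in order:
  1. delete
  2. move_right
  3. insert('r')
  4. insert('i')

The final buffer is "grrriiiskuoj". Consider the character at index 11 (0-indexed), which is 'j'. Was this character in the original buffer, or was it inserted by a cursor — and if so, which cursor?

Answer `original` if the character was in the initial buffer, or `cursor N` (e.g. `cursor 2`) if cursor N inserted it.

After op 1 (delete): buffer="gskuoj" (len 6), cursors c1@0 c2@0 c3@0, authorship ......
After op 2 (move_right): buffer="gskuoj" (len 6), cursors c1@1 c2@1 c3@1, authorship ......
After op 3 (insert('r')): buffer="grrrskuoj" (len 9), cursors c1@4 c2@4 c3@4, authorship .123.....
After op 4 (insert('i')): buffer="grrriiiskuoj" (len 12), cursors c1@7 c2@7 c3@7, authorship .123123.....
Authorship (.=original, N=cursor N): . 1 2 3 1 2 3 . . . . .
Index 11: author = original

Answer: original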